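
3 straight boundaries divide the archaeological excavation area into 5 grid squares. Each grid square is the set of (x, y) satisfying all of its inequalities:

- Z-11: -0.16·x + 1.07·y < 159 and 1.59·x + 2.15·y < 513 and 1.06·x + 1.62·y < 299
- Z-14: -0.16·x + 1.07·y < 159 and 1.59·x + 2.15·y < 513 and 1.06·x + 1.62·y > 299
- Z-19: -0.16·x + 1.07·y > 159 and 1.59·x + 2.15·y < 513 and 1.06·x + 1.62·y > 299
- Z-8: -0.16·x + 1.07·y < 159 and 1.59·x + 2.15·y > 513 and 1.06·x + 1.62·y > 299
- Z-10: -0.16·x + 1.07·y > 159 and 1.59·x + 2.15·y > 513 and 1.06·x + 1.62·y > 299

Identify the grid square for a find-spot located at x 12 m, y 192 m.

-0.16·12 + 1.07·192 = 203.520, which is > 159
1.59·12 + 2.15·192 = 431.880, which is < 513
1.06·12 + 1.62·192 = 323.760, which is > 299
This sign pattern matches Z-19.

Z-19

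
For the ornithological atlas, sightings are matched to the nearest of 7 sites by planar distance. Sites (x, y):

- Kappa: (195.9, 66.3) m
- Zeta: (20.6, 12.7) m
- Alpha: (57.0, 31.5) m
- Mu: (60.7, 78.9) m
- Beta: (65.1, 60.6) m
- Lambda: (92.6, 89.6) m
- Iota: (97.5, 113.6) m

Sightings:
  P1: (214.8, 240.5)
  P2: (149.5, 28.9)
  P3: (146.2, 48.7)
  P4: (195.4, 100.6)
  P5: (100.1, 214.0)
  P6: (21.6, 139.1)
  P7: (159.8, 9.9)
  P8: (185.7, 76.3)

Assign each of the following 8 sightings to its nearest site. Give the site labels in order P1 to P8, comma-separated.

P1 → Iota (d²=29862.90)
P2 → Kappa (d²=3551.72)
P3 → Kappa (d²=2779.85)
P4 → Kappa (d²=1176.74)
P5 → Iota (d²=10086.92)
P6 → Mu (d²=5152.85)
P7 → Kappa (d²=4484.17)
P8 → Kappa (d²=204.04)

Iota, Kappa, Kappa, Kappa, Iota, Mu, Kappa, Kappa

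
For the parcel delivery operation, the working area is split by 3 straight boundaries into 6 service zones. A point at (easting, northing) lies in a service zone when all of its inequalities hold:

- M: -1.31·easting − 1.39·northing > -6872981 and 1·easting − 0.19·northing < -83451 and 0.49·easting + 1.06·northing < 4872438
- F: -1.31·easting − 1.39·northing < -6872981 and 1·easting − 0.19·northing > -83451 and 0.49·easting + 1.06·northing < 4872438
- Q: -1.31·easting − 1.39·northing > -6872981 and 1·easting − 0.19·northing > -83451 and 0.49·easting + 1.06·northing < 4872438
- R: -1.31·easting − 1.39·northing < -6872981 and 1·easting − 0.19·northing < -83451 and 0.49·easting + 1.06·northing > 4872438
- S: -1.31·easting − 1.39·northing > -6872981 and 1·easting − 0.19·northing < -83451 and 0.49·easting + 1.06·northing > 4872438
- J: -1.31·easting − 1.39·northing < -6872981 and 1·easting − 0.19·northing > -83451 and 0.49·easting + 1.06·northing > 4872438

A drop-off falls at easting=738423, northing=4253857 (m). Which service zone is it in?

F

-1.31·738423 − 1.39·4253857 = -6880195.360, which is < -6872981
1·738423 − 0.19·4253857 = -69809.830, which is > -83451
0.49·738423 + 1.06·4253857 = 4870915.690, which is < 4872438
This sign pattern matches F.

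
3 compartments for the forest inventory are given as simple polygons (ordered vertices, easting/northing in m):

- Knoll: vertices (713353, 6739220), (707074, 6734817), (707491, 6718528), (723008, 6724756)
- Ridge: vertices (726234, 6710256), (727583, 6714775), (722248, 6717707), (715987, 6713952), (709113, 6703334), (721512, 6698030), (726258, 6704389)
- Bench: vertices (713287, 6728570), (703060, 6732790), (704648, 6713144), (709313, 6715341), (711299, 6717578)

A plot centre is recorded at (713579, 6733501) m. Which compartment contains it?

Cast a ray rightward from (713579, 6733501). For each polygon, the edges (by vertex number in listed order) whose endpoints lie on opposite sides of northing = 6733501, where each meets that height, and whether that is right or left of the point:
Knoll: 2–3 at easting≈707107.7 (left), 4–1 at easting≈717170.5 (right) → 1 crossing.
Ridge: no edge straddles that height → 0 crossings.
Bench: no edge straddles that height → 0 crossings.
Only Knoll has an odd count, so the point is inside Knoll.

Knoll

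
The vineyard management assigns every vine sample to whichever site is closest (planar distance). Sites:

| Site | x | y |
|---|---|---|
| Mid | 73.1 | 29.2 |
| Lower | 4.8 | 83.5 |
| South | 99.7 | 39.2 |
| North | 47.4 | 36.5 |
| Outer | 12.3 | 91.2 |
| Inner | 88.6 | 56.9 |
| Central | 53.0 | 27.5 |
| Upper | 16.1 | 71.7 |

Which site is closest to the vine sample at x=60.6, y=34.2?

Central

Squared distances to each site:
Mid: 181.250; Lower: 5544.130; South: 1553.810; North: 179.530; Outer: 5581.890; Inner: 1299.290; Central: 102.650; Upper: 3386.500.
Minimum at Central.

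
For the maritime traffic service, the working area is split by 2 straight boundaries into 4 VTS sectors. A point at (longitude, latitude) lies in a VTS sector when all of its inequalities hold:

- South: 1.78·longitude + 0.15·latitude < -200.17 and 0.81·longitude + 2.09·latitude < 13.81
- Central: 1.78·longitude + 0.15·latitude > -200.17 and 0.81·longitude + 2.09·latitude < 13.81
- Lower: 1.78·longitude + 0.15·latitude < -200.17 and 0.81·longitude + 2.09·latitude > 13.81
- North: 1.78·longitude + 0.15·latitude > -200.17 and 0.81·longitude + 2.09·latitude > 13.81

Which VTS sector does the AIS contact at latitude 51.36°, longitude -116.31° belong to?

1.78·-116.31 + 0.15·51.36 = -199.328, which is > -200.17
0.81·-116.31 + 2.09·51.36 = 13.131, which is < 13.81
This sign pattern matches Central.

Central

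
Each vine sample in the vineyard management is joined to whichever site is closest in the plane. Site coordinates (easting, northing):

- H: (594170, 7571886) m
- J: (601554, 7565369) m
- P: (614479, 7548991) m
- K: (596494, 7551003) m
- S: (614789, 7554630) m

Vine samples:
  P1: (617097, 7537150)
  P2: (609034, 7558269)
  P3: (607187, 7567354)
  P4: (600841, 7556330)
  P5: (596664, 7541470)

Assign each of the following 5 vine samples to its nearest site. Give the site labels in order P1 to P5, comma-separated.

P1 → P (d²=147063205.00)
P2 → S (d²=46362346.00)
P3 → J (d²=35670914.00)
P4 → K (d²=47273338.00)
P5 → K (d²=90906989.00)

P, S, J, K, K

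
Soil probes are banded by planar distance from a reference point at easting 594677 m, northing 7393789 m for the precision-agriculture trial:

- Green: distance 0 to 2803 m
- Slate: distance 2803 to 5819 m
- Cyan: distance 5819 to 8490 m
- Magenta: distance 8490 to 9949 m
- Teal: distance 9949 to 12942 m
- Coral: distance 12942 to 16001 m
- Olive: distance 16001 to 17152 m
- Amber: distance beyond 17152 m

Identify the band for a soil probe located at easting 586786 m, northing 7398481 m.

Magenta

Distance = √((586786−594677)² + (7398481−7393789)²) = √(62267881.000 + 22014864.000) = 9180.563 m.
8490 ≤ 9180.563 < 9949 → Magenta.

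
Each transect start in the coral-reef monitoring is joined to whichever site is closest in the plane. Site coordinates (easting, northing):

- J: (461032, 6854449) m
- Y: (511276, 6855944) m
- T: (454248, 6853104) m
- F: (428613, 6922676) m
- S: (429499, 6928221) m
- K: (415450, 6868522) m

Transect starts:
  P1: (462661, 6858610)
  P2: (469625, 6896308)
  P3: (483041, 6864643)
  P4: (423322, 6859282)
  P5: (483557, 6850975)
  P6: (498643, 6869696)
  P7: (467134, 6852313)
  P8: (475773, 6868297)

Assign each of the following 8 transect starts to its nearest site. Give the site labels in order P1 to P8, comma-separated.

J, J, J, K, J, Y, J, J

P1 → J (d²=19967562.00)
P2 → J (d²=1826015530.00)
P3 → J (d²=588313717.00)
P4 → K (d²=147345984.00)
P5 → J (d²=519444301.00)
P6 → Y (d²=348710193.00)
P7 → J (d²=41796900.00)
P8 → J (d²=409064185.00)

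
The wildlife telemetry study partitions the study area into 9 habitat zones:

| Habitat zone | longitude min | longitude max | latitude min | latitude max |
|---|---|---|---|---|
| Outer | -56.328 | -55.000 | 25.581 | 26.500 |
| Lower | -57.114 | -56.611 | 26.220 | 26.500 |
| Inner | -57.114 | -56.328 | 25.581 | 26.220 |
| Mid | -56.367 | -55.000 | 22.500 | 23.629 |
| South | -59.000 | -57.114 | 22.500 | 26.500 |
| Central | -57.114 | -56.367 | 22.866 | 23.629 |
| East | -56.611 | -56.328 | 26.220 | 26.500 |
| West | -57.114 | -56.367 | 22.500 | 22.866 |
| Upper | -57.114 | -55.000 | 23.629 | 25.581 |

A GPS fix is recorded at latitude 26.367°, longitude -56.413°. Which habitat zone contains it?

East

The point has longitude = -56.413 and latitude = 26.367.
Only East satisfies -56.611 ≤ longitude ≤ -56.328 and 26.220 ≤ latitude ≤ 26.500.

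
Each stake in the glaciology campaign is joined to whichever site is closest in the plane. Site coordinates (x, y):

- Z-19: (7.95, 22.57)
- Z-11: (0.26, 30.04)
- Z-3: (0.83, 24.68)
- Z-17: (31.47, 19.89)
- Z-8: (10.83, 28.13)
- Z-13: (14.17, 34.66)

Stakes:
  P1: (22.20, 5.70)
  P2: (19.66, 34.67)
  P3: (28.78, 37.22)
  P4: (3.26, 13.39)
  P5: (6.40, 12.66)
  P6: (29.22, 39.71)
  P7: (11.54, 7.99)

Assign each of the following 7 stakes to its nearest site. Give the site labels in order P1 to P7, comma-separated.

P1 → Z-17 (d²=287.29)
P2 → Z-13 (d²=30.14)
P3 → Z-13 (d²=220.01)
P4 → Z-19 (d²=106.27)
P5 → Z-19 (d²=100.61)
P6 → Z-13 (d²=252.01)
P7 → Z-19 (d²=225.46)

Z-17, Z-13, Z-13, Z-19, Z-19, Z-13, Z-19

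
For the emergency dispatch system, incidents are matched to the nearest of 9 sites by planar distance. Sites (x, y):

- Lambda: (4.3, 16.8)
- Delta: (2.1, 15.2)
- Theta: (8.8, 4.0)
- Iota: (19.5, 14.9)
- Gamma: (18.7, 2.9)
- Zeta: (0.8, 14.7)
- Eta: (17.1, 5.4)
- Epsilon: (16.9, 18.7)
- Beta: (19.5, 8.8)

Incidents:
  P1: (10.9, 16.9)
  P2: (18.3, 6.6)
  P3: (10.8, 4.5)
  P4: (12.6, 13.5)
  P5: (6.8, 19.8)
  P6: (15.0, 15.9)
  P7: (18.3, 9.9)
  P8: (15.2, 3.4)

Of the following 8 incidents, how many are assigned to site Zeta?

0

P1 → Epsilon
P2 → Eta
P3 → Theta
P4 → Epsilon
P5 → Lambda
P6 → Epsilon
P7 → Beta
P8 → Eta
0 of the 8 go to Zeta.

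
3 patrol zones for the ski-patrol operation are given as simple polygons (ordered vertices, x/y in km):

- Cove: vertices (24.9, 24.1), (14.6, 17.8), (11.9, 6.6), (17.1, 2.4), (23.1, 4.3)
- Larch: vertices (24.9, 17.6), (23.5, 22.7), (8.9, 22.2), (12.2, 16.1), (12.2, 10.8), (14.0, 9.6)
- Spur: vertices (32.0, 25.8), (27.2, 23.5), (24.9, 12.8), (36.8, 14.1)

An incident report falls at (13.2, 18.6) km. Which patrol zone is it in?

Cast a ray rightward from (13.2, 18.6). For each polygon, the edges (by vertex number in listed order) whose endpoints lie on opposite sides of y = 18.6, where each meets that height, and whether that is right or left of the point:
Cove: 1–2 at x≈15.91 (right), 5–1 at x≈24.40 (right) → 2 crossings.
Larch: 1–2 at x≈24.63 (right), 3–4 at x≈10.85 (left) → 1 crossing.
Spur: 2–3 at x≈26.15 (right), 4–1 at x≈34.95 (right) → 2 crossings.
Only Larch has an odd count, so the point is inside Larch.

Larch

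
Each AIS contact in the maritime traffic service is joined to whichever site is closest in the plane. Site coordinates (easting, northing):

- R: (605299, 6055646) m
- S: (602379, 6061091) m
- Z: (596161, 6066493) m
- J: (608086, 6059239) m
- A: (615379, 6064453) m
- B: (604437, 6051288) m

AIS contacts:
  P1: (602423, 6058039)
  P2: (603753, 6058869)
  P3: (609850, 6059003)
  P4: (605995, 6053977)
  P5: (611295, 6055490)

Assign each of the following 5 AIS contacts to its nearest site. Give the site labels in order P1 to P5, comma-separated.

S, S, J, R, J

P1 → S (d²=9316640.00)
P2 → S (d²=6825160.00)
P3 → J (d²=3167392.00)
P4 → R (d²=3269977.00)
P5 → J (d²=24352682.00)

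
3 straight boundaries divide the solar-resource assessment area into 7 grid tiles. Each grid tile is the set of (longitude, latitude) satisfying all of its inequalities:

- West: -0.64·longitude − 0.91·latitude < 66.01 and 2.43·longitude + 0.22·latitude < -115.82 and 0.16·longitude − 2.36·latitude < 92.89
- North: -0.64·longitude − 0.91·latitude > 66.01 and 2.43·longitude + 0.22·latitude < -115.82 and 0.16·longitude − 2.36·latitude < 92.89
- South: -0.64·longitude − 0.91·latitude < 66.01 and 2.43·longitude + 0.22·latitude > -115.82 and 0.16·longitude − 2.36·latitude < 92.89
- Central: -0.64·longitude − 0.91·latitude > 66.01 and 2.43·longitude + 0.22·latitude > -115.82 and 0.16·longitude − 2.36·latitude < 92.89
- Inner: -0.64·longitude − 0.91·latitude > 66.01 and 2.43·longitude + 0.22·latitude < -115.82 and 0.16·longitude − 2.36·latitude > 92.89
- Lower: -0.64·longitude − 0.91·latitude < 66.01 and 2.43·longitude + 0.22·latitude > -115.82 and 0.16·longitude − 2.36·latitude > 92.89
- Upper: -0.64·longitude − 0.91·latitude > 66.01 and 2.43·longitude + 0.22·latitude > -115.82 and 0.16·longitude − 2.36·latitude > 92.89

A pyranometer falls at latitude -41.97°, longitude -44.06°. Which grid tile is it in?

North

-0.64·-44.06 − 0.91·-41.97 = 66.391, which is > 66.01
2.43·-44.06 + 0.22·-41.97 = -116.299, which is < -115.82
0.16·-44.06 − 2.36·-41.97 = 92.000, which is < 92.89
This sign pattern matches North.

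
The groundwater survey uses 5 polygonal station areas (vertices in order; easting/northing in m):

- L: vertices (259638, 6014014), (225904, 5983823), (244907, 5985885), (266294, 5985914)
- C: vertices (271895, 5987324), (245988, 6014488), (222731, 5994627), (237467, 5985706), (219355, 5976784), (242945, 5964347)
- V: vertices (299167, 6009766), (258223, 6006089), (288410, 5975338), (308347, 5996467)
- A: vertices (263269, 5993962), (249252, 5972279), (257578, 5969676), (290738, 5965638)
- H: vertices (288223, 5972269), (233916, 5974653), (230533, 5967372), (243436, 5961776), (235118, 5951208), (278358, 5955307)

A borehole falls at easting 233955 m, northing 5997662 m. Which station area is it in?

C

Cast a ray rightward from (233955, 5997662). For each polygon, the edges (by vertex number in listed order) whose endpoints lie on opposite sides of northing = 5997662, where each meets that height, and whether that is right or left of the point:
L: 1–2 at easting≈241367.0 (right), 4–1 at easting≈263511.3 (right) → 2 crossings.
C: 1–2 at easting≈262035.4 (right), 2–3 at easting≈226284.9 (left) → 1 crossing.
V: 2–3 at easting≈266495.4 (right), 4–1 at easting≈307522.1 (right) → 2 crossings.
A: no edge straddles that height → 0 crossings.
H: no edge straddles that height → 0 crossings.
Only C has an odd count, so the point is inside C.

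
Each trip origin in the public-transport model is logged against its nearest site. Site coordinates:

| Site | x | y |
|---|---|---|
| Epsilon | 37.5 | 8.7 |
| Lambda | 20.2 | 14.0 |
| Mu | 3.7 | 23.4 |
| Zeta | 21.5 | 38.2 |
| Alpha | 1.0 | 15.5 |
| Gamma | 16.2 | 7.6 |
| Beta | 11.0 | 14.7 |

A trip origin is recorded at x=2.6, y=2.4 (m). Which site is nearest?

Alpha

Squared distances to each site:
Epsilon: 1257.700; Lambda: 444.320; Mu: 442.210; Zeta: 1638.850; Alpha: 174.170; Gamma: 212.000; Beta: 221.850.
Minimum at Alpha.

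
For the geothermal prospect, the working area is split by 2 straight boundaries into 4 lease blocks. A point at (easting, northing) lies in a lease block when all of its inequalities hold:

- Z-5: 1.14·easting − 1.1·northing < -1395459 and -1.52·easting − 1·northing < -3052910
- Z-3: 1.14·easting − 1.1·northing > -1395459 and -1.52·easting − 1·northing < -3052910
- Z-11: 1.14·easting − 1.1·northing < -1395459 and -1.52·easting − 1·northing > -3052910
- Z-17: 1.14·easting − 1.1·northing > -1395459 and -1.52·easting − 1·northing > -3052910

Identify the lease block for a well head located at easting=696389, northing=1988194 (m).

1.14·696389 − 1.1·1988194 = -1393129.940, which is > -1395459
-1.52·696389 − 1·1988194 = -3046705.280, which is > -3052910
This sign pattern matches Z-17.

Z-17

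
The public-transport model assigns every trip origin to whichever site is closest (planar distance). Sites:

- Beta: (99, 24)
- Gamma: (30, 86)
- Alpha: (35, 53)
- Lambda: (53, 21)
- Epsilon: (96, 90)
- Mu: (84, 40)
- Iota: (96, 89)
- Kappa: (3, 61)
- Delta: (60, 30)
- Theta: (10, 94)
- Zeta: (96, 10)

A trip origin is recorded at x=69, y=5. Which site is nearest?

Squared distances to each site:
Beta: 1261.000; Gamma: 8082.000; Alpha: 3460.000; Lambda: 512.000; Epsilon: 7954.000; Mu: 1450.000; Iota: 7785.000; Kappa: 7492.000; Delta: 706.000; Theta: 11402.000; Zeta: 754.000.
Minimum at Lambda.

Lambda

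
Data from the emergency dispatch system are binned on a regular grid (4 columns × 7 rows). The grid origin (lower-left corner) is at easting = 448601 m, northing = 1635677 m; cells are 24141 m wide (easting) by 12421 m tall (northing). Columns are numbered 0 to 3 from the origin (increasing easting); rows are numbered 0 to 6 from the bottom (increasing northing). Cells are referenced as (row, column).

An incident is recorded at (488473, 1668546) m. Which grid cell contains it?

(2, 1)

Column index: ⌊(488473 − 448601) / 24141⌋ = ⌊1.652⌋ = 1
Row offset from origin: ⌊(1668546 − 1635677) / 12421⌋ = ⌊2.646⌋ = 2 → row 2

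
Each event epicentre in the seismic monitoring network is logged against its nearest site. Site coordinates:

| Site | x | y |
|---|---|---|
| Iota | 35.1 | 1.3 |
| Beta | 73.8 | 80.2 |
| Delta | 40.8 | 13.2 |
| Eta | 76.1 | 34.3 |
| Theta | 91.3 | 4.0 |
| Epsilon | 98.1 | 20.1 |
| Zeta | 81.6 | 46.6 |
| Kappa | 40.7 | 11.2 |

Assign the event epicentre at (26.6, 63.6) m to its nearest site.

Beta

Squared distances to each site:
Iota: 3953.540; Beta: 2503.400; Delta: 2741.800; Eta: 3308.740; Theta: 7738.250; Epsilon: 7004.500; Zeta: 3314.000; Kappa: 2944.570.
Minimum at Beta.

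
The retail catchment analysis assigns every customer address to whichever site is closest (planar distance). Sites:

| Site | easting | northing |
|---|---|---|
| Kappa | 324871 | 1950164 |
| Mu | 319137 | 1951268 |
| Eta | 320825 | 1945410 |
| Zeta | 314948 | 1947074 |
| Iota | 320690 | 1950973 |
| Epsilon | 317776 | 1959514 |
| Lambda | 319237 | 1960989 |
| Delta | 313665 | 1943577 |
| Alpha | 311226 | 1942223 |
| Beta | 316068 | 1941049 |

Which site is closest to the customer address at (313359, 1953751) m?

Mu

Squared distances to each site:
Kappa: 145392713.000; Mu: 39550573.000; Eta: 125313437.000; Zeta: 47107250.000; Iota: 61460845.000; Epsilon: 52722058.000; Lambda: 86939528.000; Delta: 103603912.000; Alpha: 137444473.000; Beta: 168679485.000.
Minimum at Mu.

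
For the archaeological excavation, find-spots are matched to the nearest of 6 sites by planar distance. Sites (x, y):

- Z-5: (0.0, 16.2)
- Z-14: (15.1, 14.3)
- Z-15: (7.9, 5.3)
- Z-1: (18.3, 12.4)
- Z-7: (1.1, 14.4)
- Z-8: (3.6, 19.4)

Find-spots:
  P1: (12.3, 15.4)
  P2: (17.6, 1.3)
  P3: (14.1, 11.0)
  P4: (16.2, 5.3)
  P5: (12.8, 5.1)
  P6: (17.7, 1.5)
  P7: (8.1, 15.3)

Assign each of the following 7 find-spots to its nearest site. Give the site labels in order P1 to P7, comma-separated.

P1 → Z-14 (d²=9.05)
P2 → Z-15 (d²=110.09)
P3 → Z-14 (d²=11.89)
P4 → Z-1 (d²=54.82)
P5 → Z-15 (d²=24.05)
P6 → Z-15 (d²=110.48)
P7 → Z-8 (d²=37.06)

Z-14, Z-15, Z-14, Z-1, Z-15, Z-15, Z-8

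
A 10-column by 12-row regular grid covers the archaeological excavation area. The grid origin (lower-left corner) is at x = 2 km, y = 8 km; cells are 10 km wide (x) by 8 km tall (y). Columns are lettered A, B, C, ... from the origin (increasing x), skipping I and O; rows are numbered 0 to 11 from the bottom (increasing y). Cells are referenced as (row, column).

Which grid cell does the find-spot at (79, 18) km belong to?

(1, H)

Column index: ⌊(79 − 2) / 10⌋ = ⌊7.700⌋ = 7 → column H
Row offset from origin: ⌊(18 − 8) / 8⌋ = ⌊1.250⌋ = 1 → row 1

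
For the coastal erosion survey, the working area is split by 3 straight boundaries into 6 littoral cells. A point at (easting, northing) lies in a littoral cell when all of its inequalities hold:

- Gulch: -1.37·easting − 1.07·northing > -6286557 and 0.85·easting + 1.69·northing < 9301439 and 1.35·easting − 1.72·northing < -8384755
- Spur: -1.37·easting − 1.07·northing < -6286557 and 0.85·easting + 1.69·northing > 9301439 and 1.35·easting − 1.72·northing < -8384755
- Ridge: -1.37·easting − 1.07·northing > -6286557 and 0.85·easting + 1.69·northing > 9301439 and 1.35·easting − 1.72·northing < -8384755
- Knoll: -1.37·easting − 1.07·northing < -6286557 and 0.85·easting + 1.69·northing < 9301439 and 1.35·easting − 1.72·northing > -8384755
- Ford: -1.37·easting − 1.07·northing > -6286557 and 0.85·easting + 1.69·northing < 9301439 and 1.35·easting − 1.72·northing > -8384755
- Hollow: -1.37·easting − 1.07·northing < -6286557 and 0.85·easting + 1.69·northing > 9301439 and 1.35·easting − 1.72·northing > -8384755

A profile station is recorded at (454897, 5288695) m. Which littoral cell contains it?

Ridge

-1.37·454897 − 1.07·5288695 = -6282112.540, which is > -6286557
0.85·454897 + 1.69·5288695 = 9324557.000, which is > 9301439
1.35·454897 − 1.72·5288695 = -8482444.450, which is < -8384755
This sign pattern matches Ridge.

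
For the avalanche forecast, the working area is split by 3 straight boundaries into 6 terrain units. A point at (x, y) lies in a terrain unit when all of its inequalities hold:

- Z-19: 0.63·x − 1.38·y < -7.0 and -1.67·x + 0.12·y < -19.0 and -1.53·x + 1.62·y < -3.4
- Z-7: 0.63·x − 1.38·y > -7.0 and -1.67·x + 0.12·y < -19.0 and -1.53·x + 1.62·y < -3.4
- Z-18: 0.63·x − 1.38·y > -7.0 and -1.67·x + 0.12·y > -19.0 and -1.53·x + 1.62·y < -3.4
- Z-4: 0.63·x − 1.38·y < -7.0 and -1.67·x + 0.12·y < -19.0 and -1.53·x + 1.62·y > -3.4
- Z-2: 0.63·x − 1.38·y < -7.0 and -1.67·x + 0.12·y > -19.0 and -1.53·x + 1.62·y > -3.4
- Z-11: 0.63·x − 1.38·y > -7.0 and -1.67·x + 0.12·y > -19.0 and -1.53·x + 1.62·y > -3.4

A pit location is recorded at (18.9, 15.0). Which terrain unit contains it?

Z-19

0.63·18.9 − 1.38·15.0 = -8.793, which is < -7.0
-1.67·18.9 + 0.12·15.0 = -29.763, which is < -19.0
-1.53·18.9 + 1.62·15.0 = -4.617, which is < -3.4
This sign pattern matches Z-19.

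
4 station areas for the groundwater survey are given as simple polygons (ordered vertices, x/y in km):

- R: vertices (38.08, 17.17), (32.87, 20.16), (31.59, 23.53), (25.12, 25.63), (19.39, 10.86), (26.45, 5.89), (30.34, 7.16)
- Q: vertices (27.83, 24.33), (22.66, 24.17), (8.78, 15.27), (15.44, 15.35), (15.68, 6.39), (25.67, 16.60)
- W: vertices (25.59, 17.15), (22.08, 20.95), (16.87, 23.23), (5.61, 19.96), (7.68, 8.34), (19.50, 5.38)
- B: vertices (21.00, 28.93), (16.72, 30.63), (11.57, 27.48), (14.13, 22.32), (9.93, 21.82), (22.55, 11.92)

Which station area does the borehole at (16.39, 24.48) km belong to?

B

Cast a ray rightward from (16.39, 24.48). For each polygon, the edges (by vertex number in listed order) whose endpoints lie on opposite sides of y = 24.48, where each meets that height, and whether that is right or left of the point:
R: 3–4 at x≈28.663 (right), 4–5 at x≈24.674 (right) → 2 crossings.
Q: no edge straddles that height → 0 crossings.
W: no edge straddles that height → 0 crossings.
B: 3–4 at x≈13.058 (left), 6–1 at x≈21.405 (right) → 1 crossing.
Only B has an odd count, so the point is inside B.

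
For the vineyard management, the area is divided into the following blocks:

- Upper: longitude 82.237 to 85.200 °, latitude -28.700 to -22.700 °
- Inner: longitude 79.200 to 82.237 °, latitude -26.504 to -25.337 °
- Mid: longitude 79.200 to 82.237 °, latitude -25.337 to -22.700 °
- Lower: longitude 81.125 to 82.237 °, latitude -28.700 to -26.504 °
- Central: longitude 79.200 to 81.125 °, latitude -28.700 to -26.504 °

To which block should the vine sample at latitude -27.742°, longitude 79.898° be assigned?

The point has longitude = 79.898 and latitude = -27.742.
Only Central satisfies 79.200 ≤ longitude ≤ 81.125 and -28.700 ≤ latitude ≤ -26.504.

Central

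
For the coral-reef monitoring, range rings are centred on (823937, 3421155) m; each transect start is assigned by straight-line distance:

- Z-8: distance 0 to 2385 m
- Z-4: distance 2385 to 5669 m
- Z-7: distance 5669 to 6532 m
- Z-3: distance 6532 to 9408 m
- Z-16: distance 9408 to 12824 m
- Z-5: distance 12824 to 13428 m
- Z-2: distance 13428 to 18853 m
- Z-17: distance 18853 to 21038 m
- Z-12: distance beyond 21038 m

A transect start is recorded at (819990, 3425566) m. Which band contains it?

Z-7

Distance = √((819990−823937)² + (3425566−3421155)²) = √(15578809.000 + 19456921.000) = 5919.099 m.
5669 ≤ 5919.099 < 6532 → Z-7.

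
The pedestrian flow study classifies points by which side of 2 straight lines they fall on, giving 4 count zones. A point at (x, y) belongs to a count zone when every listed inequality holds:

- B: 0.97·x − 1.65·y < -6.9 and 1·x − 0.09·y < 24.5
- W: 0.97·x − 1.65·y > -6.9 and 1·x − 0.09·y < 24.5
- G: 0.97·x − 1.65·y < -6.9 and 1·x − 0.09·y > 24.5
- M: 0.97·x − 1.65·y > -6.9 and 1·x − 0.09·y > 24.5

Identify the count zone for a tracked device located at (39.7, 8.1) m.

0.97·39.7 − 1.65·8.1 = 25.144, which is > -6.9
1·39.7 − 0.09·8.1 = 38.971, which is > 24.5
This sign pattern matches M.

M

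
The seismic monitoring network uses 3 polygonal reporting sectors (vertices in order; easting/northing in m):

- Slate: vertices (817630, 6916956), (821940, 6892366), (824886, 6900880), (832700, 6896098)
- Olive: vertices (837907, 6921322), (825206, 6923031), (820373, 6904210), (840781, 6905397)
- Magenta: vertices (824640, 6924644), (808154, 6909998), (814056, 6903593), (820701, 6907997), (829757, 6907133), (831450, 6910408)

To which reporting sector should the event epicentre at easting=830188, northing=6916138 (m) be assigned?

Cast a ray rightward from (830188, 6916138). For each polygon, the edges (by vertex number in listed order) whose endpoints lie on opposite sides of northing = 6916138, where each meets that height, and whether that is right or left of the point:
Slate: 1–2 at easting≈817773.4 (left), 4–1 at easting≈818221.0 (left) → 0 crossings.
Olive: 2–3 at easting≈823436.0 (left), 4–1 at easting≈838842.6 (right) → 1 crossing.
Magenta: 1–2 at easting≈815065.4 (left), 6–1 at easting≈828709.0 (left) → 0 crossings.
Only Olive has an odd count, so the point is inside Olive.

Olive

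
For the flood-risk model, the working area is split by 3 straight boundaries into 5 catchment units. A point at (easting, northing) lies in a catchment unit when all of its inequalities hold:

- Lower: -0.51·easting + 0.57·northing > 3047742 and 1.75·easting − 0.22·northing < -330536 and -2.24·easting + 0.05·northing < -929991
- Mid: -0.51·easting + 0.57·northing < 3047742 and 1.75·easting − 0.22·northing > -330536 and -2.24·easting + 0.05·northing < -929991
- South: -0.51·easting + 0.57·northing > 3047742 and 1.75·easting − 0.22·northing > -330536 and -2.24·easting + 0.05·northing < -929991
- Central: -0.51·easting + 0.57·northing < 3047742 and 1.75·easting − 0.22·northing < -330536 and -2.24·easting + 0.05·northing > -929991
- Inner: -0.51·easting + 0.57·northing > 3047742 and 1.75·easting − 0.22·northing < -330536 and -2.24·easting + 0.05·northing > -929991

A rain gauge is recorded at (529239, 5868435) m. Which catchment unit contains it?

-0.51·529239 + 0.57·5868435 = 3075096.060, which is > 3047742
1.75·529239 − 0.22·5868435 = -364887.450, which is < -330536
-2.24·529239 + 0.05·5868435 = -892073.610, which is > -929991
This sign pattern matches Inner.

Inner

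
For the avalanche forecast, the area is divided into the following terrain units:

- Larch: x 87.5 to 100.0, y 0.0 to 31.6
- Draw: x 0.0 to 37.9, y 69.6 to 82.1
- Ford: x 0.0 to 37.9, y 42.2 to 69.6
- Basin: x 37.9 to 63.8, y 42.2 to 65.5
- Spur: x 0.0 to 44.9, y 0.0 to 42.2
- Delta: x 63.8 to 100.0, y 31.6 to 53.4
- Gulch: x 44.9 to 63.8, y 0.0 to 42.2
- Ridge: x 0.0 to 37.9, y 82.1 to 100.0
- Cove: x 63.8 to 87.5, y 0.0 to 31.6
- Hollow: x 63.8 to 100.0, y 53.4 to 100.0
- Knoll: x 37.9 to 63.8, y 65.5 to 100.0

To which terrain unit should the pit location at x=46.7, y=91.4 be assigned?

Knoll

The point has x = 46.7 and y = 91.4.
Only Knoll satisfies 37.9 ≤ x ≤ 63.8 and 65.5 ≤ y ≤ 100.0.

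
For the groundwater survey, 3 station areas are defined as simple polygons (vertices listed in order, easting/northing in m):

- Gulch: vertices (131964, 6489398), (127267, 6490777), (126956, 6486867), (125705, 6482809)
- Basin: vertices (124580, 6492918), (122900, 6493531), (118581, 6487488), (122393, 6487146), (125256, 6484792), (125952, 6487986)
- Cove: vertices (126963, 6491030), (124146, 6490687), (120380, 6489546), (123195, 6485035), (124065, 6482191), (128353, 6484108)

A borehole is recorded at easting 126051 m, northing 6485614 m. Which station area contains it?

Cast a ray rightward from (126051, 6485614). For each polygon, the edges (by vertex number in listed order) whose endpoints lie on opposite sides of northing = 6485614, where each meets that height, and whether that is right or left of the point:
Gulch: 3–4 at easting≈126569.7 (right), 4–1 at easting≈128369.5 (right) → 2 crossings.
Basin: 4–5 at easting≈124256.3 (left), 5–6 at easting≈125435.1 (left) → 0 crossings.
Cove: 3–4 at easting≈122833.7 (left), 6–1 at easting≈128050.6 (right) → 1 crossing.
Only Cove has an odd count, so the point is inside Cove.

Cove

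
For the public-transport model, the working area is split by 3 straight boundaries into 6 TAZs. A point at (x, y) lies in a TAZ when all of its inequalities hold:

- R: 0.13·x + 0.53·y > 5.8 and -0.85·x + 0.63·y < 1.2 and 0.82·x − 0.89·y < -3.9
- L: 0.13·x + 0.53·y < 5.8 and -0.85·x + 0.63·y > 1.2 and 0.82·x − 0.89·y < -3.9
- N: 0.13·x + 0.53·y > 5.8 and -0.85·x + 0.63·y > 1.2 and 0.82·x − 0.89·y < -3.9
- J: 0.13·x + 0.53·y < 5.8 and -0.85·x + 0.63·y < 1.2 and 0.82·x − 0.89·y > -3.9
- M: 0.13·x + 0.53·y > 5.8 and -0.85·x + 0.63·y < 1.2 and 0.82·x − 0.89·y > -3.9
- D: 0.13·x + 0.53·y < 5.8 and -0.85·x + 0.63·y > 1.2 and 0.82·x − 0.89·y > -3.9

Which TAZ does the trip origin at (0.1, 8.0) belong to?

0.13·0.1 + 0.53·8.0 = 4.253, which is < 5.8
-0.85·0.1 + 0.63·8.0 = 4.955, which is > 1.2
0.82·0.1 − 0.89·8.0 = -7.038, which is < -3.9
This sign pattern matches L.

L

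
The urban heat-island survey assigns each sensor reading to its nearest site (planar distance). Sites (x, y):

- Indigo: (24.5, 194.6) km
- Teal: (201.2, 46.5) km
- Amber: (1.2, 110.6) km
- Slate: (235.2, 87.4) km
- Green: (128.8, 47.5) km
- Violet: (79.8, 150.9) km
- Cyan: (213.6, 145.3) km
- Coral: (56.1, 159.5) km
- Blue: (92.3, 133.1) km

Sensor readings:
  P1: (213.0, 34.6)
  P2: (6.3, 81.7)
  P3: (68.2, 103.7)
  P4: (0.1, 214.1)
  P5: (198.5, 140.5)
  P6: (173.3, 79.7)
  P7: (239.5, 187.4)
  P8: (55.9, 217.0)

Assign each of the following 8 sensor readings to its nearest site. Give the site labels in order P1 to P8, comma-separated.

Teal, Amber, Blue, Indigo, Cyan, Teal, Cyan, Indigo

P1 → Teal (d²=280.85)
P2 → Amber (d²=861.22)
P3 → Blue (d²=1445.17)
P4 → Indigo (d²=975.61)
P5 → Cyan (d²=251.05)
P6 → Teal (d²=1880.65)
P7 → Cyan (d²=2443.22)
P8 → Indigo (d²=1487.72)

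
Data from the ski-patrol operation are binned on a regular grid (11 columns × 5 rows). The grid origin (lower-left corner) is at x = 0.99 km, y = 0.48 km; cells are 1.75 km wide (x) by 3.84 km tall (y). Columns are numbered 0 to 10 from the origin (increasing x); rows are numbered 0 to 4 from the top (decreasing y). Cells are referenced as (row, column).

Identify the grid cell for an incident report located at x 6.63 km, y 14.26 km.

Column index: ⌊(6.63 − 0.99) / 1.75⌋ = ⌊3.223⌋ = 3
Row offset from origin: ⌊(14.26 − 0.48) / 3.84⌋ = ⌊3.589⌋ = 3 → row 1 (counted from top)

(1, 3)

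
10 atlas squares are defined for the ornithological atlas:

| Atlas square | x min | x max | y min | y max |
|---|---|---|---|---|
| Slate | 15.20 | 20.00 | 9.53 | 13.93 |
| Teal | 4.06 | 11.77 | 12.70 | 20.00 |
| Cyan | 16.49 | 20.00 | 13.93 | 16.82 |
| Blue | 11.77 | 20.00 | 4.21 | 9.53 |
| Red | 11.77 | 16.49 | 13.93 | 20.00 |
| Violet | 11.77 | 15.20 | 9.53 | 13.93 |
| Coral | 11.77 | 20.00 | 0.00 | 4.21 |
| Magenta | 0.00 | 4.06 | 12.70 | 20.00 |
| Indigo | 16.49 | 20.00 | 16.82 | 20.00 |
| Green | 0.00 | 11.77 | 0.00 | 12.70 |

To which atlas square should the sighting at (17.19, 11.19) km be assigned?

The point has x = 17.19 and y = 11.19.
Only Slate satisfies 15.20 ≤ x ≤ 20.00 and 9.53 ≤ y ≤ 13.93.

Slate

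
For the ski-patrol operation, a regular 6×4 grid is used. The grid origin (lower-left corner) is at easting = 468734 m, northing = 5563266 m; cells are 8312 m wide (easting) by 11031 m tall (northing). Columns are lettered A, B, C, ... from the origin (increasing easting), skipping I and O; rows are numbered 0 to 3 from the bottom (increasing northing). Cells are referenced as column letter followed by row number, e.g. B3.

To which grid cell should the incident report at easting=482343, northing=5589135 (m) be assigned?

B2

Column index: ⌊(482343 − 468734) / 8312⌋ = ⌊1.637⌋ = 1 → column B
Row offset from origin: ⌊(5589135 − 5563266) / 11031⌋ = ⌊2.345⌋ = 2 → row 2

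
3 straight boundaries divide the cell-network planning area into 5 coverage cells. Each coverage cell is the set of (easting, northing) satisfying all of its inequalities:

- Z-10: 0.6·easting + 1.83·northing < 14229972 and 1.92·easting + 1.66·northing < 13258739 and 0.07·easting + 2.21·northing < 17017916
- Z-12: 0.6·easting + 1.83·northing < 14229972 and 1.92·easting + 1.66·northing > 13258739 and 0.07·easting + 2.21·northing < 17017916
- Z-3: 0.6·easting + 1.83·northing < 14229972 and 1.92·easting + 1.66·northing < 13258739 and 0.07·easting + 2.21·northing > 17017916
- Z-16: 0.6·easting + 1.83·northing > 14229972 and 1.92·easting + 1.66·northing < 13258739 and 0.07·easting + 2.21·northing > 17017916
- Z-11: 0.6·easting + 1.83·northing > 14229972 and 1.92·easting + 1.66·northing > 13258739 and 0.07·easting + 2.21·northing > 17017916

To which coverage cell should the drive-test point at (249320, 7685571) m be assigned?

0.6·249320 + 1.83·7685571 = 14214186.930, which is < 14229972
1.92·249320 + 1.66·7685571 = 13236742.260, which is < 13258739
0.07·249320 + 2.21·7685571 = 17002564.310, which is < 17017916
This sign pattern matches Z-10.

Z-10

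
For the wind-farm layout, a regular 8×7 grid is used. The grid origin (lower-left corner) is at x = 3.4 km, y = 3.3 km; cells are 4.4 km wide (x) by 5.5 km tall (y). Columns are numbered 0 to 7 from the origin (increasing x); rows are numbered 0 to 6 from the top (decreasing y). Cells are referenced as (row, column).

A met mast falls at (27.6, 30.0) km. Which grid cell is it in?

(2, 5)

Column index: ⌊(27.6 − 3.4) / 4.4⌋ = ⌊5.500⌋ = 5
Row offset from origin: ⌊(30.0 − 3.3) / 5.5⌋ = ⌊4.855⌋ = 4 → row 2 (counted from top)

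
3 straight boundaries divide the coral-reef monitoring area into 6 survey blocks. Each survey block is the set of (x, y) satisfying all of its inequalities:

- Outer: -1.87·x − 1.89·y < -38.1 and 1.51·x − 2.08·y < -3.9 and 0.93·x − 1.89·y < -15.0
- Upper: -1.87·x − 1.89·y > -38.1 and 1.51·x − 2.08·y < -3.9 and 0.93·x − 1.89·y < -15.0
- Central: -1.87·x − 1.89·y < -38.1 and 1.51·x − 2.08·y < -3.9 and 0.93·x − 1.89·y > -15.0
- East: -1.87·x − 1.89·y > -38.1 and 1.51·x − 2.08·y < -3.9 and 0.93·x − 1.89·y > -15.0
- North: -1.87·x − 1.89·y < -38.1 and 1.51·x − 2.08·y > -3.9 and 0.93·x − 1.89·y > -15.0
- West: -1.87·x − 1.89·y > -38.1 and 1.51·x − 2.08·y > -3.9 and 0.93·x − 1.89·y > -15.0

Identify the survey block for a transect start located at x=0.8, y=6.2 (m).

East

-1.87·0.8 − 1.89·6.2 = -13.214, which is > -38.1
1.51·0.8 − 2.08·6.2 = -11.688, which is < -3.9
0.93·0.8 − 1.89·6.2 = -10.974, which is > -15.0
This sign pattern matches East.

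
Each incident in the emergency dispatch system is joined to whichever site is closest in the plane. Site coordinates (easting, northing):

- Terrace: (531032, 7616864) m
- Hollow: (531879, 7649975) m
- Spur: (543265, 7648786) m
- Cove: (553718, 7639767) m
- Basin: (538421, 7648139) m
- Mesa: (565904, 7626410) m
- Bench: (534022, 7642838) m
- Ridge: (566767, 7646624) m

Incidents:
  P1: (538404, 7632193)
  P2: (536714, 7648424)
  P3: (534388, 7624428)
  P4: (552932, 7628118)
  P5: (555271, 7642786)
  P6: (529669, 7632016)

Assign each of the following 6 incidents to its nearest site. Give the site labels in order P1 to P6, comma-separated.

Bench, Basin, Terrace, Cove, Cove, Bench

P1 → Bench (d²=132517949.00)
P2 → Basin (d²=2995074.00)
P3 → Terrace (d²=68476832.00)
P4 → Cove (d²=136316997.00)
P5 → Cove (d²=11526170.00)
P6 → Bench (d²=136064293.00)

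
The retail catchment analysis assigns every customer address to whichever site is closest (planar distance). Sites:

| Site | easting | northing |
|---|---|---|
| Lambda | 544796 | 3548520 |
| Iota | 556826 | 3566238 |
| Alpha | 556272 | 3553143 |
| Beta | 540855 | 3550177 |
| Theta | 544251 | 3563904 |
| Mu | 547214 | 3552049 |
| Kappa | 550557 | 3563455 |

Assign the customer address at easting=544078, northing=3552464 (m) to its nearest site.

Mu

Squared distances to each site:
Lambda: 16070660.000; Iota: 352234580.000; Alpha: 149154677.000; Beta: 15618098.000; Theta: 130903529.000; Mu: 10006721.000; Kappa: 162779522.000.
Minimum at Mu.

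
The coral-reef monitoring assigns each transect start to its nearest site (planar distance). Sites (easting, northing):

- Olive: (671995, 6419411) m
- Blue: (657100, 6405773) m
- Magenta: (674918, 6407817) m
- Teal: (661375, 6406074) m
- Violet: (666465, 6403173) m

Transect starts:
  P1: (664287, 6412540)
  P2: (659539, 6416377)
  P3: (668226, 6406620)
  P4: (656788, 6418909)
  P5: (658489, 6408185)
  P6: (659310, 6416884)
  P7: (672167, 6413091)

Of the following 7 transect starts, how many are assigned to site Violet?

1

P1 → Teal
P2 → Teal
P3 → Violet
P4 → Blue
P5 → Blue
P6 → Teal
P7 → Magenta
1 of the 7 goes to Violet.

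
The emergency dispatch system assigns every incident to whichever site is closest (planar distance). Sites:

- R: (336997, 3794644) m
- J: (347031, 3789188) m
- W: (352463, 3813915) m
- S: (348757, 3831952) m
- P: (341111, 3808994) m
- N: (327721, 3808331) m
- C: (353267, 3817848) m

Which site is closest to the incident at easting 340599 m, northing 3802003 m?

P

Squared distances to each site:
R: 67129285.000; J: 205594849.000; W: 282650240.000; S: 963495565.000; P: 49136225.000; N: 205886468.000; C: 411542249.000.
Minimum at P.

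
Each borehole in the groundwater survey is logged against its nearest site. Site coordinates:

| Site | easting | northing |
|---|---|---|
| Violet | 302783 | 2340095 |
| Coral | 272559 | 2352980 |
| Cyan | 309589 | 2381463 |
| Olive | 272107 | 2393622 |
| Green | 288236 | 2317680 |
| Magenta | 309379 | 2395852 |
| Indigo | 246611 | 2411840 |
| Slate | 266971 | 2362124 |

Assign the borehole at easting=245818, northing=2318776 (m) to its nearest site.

Squared distances to each site:
Violet: 3699510986.000; Coral: 1884994697.000; Cyan: 7996400410.000; Olive: 6293035237.000; Green: 1800487940.000; Magenta: 9980710497.000; Indigo: 8661536945.000; Slate: 2326498513.000.
Minimum at Green.

Green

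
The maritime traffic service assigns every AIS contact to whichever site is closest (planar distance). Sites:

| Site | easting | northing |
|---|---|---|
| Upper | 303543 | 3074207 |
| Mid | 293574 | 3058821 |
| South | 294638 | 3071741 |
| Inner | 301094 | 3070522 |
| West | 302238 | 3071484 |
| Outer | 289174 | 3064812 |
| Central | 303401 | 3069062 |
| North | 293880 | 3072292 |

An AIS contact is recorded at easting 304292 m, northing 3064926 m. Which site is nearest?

Central

Squared distances to each site:
Upper: 86697962.000; Mid: 152146549.000; South: 139643941.000; Inner: 41542420.000; West: 47226280.000; Outer: 228566920.000; Central: 17900377.000; North: 162667700.000.
Minimum at Central.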